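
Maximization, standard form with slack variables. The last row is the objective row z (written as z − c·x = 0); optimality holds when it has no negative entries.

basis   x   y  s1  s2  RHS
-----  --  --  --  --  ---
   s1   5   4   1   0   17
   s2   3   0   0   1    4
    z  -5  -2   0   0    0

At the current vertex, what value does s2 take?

4

s2 is basic (row 2); its value is the RHS of that row, 4.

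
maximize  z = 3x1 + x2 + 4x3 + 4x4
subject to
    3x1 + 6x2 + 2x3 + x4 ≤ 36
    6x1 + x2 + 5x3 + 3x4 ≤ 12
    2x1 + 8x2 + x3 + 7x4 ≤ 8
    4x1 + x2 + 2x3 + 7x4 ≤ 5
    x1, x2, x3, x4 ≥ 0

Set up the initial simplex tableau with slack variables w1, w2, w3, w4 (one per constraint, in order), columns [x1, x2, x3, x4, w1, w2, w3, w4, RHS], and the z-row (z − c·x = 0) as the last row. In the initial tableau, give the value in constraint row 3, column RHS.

The RHS of constraint 3 is b_3 = 8.

8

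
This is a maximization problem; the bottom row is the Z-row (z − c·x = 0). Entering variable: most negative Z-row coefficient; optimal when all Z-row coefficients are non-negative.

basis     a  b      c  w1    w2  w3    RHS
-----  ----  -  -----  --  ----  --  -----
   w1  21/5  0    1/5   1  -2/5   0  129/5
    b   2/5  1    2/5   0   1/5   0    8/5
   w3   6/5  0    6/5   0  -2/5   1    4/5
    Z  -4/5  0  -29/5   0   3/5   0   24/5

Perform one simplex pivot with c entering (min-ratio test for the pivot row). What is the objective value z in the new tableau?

26/3

Ratio test on column c — row 1: (129/5)/(1/5) = 129; row 2: (8/5)/(2/5) = 4; row 3: (4/5)/(6/5) = 2/3. Minimum is 2/3 at row 3 (w3 leaves); pivot element 6/5.
Pivot on row 3; the Z-row RHS becomes 24/5 − (-29/5)·(2/3) = 26/3.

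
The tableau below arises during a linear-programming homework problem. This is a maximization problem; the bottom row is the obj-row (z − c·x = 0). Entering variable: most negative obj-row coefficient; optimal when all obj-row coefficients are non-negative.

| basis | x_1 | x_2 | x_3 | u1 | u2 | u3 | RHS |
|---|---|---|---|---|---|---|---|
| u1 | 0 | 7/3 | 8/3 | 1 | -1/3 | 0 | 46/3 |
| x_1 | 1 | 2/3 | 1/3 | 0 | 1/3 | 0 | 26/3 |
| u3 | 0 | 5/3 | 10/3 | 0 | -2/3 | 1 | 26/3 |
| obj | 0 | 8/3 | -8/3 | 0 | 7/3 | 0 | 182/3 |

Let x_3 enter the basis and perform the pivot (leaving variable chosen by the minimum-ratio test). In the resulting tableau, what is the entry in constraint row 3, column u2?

-1/5

Ratio test on column x_3 — row 1: (46/3)/(8/3) = 23/4; row 2: (26/3)/(1/3) = 26; row 3: (26/3)/(10/3) = 13/5. Minimum is 13/5 at row 3 (u3 leaves); pivot element 10/3.
Divide row 3 by 10/3; eliminate column x_3 from the other rows.
In the new row 3, the u2 entry is the old entry divided by the pivot: (-2/3)/(10/3) = -1/5.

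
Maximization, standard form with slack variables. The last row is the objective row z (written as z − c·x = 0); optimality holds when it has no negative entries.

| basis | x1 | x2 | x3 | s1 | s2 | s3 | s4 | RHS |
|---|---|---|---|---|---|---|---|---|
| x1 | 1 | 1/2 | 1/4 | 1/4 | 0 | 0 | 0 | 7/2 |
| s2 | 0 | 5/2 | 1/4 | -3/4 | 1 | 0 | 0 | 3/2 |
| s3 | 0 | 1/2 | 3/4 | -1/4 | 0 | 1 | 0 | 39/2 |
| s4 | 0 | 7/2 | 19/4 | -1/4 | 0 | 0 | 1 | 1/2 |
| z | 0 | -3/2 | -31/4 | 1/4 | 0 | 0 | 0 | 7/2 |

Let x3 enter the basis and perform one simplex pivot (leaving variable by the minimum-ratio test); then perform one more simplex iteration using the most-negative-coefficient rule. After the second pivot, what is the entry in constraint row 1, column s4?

Ratio test on column x3 — row 1: (7/2)/(1/4) = 14; row 2: (3/2)/(1/4) = 6; row 3: (39/2)/(3/4) = 26; row 4: (1/2)/(19/4) = 2/19. Minimum is 2/19 at row 4 (s4 leaves); pivot element 19/4.
Divide row 4 by 19/4; eliminate column x3 from the other rows.
Second iteration: most negative z-row entry is -3/19 in column s1, so s1 enters.
Ratio test on column s1 — row 1: (66/19)/(5/19) = 66/5; row 2: entry -14/19 ≤ 0; row 3: entry -4/19 ≤ 0; row 4: entry -1/19 ≤ 0. Minimum is 66/5 at row 1 (x1 leaves); pivot element 5/19.
Divide row 1 by 5/19; eliminate column s1 from the other rows.
After both pivots, the entry at constraint row 1, column s4 is -1/5.

-1/5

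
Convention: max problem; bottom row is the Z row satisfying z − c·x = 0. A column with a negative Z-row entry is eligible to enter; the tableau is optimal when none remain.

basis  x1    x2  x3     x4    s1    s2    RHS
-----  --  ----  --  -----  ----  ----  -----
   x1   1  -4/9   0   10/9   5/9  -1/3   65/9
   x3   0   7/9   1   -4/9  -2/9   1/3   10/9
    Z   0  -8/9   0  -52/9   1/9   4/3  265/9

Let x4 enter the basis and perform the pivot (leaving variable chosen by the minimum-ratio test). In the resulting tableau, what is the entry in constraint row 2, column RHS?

Ratio test on column x4 — row 1: (65/9)/(10/9) = 13/2; row 2: entry -4/9 ≤ 0. Minimum is 13/2 at row 1 (x1 leaves); pivot element 10/9.
Divide row 1 by 10/9; eliminate column x4 from the other rows.
Row 2 update in column RHS: 10/9 − (-4/9)·(13/2) = 4.

4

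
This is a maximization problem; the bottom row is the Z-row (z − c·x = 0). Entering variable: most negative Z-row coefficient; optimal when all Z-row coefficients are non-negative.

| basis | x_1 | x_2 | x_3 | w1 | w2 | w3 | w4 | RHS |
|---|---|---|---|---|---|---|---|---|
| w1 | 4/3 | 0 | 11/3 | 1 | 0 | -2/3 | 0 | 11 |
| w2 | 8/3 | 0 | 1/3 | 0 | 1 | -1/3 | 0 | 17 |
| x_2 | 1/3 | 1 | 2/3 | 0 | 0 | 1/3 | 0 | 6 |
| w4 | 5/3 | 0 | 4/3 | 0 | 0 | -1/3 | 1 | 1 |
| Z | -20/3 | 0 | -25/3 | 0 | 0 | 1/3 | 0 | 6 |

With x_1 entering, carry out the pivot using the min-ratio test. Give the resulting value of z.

10

Ratio test on column x_1 — row 1: 11/(4/3) = 33/4; row 2: 17/(8/3) = 51/8; row 3: 6/(1/3) = 18; row 4: 1/(5/3) = 3/5. Minimum is 3/5 at row 4 (w4 leaves); pivot element 5/3.
Pivot on row 4; the Z-row RHS becomes 6 − (-20/3)·(3/5) = 10.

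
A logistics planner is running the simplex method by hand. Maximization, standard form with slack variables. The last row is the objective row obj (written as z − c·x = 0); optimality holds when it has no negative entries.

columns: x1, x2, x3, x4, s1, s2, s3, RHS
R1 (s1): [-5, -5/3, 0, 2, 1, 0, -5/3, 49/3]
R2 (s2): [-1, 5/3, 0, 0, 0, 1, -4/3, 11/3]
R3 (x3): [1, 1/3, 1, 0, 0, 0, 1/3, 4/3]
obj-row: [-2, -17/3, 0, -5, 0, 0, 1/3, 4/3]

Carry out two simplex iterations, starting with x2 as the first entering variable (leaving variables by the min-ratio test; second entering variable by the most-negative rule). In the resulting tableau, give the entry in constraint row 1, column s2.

0

Ratio test on column x2 — row 1: entry -5/3 ≤ 0; row 2: (11/3)/(5/3) = 11/5; row 3: (4/3)/(1/3) = 4. Minimum is 11/5 at row 2 (s2 leaves); pivot element 5/3.
Divide row 2 by 5/3; eliminate column x2 from the other rows.
Second iteration: most negative obj-row entry is -27/5 in column x1, so x1 enters.
Ratio test on column x1 — row 1: entry -6 ≤ 0; row 2: entry -3/5 ≤ 0; row 3: (3/5)/(6/5) = 1/2. Minimum is 1/2 at row 3 (x3 leaves); pivot element 6/5.
Divide row 3 by 6/5; eliminate column x1 from the other rows.
After both pivots, the entry at constraint row 1, column s2 is 0.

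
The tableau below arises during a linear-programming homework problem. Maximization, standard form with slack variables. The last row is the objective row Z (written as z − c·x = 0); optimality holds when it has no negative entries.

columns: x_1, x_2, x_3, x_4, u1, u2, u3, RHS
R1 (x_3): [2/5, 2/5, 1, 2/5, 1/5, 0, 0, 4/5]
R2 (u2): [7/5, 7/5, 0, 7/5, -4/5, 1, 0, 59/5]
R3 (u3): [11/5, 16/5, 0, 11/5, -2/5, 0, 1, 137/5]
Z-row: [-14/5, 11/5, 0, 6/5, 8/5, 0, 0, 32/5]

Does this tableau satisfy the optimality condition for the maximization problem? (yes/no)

The Z-row has a negative entry -14/5 in column x_1, so it is not optimal.

no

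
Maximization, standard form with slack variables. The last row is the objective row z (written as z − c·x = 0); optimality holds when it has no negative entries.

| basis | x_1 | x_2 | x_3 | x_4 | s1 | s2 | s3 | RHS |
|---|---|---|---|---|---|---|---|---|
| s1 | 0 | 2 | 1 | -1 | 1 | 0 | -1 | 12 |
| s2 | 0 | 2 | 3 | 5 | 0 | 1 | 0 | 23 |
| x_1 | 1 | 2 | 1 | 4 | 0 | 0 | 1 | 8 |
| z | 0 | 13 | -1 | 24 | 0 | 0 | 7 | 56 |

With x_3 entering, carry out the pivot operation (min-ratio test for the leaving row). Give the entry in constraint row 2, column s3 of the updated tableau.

Ratio test on column x_3 — row 1: 12/1 = 12; row 2: 23/3 = 23/3; row 3: 8/1 = 8. Minimum is 23/3 at row 2 (s2 leaves); pivot element 3.
Divide row 2 by 3; eliminate column x_3 from the other rows.
In the new row 2, the s3 entry is the old entry divided by the pivot: 0/3 = 0.

0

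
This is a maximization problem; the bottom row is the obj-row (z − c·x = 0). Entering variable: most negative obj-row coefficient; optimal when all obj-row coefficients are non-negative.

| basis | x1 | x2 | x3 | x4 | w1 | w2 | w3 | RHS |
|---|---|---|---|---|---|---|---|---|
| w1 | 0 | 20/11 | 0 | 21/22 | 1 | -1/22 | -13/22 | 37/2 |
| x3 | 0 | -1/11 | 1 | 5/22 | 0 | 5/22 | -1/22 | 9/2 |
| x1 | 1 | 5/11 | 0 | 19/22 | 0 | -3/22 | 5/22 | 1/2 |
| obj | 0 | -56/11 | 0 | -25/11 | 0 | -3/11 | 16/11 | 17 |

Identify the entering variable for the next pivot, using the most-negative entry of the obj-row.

Negative obj-row entries: x2: -56/11, x4: -25/11, w2: -3/11.
The most negative is -56/11 in column x2, so x2 enters.

x2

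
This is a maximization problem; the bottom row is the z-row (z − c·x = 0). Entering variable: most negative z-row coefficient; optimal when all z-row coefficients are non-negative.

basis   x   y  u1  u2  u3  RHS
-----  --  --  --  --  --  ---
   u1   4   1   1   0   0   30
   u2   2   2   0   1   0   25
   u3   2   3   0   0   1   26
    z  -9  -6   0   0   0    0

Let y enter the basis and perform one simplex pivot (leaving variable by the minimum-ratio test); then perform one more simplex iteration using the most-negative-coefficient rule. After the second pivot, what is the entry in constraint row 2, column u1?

Ratio test on column y — row 1: 30/1 = 30; row 2: 25/2 = 25/2; row 3: 26/3 = 26/3. Minimum is 26/3 at row 3 (u3 leaves); pivot element 3.
Divide row 3 by 3; eliminate column y from the other rows.
Second iteration: most negative z-row entry is -5 in column x, so x enters.
Ratio test on column x — row 1: (64/3)/(10/3) = 32/5; row 2: (23/3)/(2/3) = 23/2; row 3: (26/3)/(2/3) = 13. Minimum is 32/5 at row 1 (u1 leaves); pivot element 10/3.
Divide row 1 by 10/3; eliminate column x from the other rows.
After both pivots, the entry at constraint row 2, column u1 is -1/5.

-1/5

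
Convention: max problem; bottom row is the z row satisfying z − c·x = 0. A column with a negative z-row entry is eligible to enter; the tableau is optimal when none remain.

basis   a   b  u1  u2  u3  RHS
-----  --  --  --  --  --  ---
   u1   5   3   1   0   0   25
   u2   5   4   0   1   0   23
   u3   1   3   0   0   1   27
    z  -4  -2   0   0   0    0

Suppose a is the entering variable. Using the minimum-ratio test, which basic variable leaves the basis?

Column a entries and ratios — u1: 25/5 = 5; u2: 23/5 = 23/5; u3: 27/1 = 27.
Smallest ratio is 23/5 in the row of u2, so u2 leaves.

u2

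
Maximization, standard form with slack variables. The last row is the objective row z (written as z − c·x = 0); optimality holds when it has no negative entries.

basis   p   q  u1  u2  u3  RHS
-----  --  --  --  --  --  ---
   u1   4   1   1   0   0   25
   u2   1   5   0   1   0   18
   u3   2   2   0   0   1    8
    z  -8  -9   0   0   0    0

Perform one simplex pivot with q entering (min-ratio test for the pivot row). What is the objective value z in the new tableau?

162/5

Ratio test on column q — row 1: 25/1 = 25; row 2: 18/5 = 18/5; row 3: 8/2 = 4. Minimum is 18/5 at row 2 (u2 leaves); pivot element 5.
Pivot on row 2; the z-row RHS becomes 0 − (-9)·(18/5) = 162/5.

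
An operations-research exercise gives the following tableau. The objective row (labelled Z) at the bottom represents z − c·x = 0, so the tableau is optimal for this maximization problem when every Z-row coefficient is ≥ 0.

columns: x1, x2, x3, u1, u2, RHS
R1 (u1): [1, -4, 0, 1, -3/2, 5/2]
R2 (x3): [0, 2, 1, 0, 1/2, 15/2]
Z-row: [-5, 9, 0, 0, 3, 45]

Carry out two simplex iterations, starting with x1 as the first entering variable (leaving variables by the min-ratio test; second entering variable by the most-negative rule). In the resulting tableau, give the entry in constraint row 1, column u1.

1

Ratio test on column x1 — row 1: (5/2)/1 = 5/2; row 2: entry 0 ≤ 0. Minimum is 5/2 at row 1 (u1 leaves); pivot element 1.
Divide row 1 by 1; eliminate column x1 from the other rows.
Second iteration: most negative Z-row entry is -11 in column x2, so x2 enters.
Ratio test on column x2 — row 1: entry -4 ≤ 0; row 2: (15/2)/2 = 15/4. Minimum is 15/4 at row 2 (x3 leaves); pivot element 2.
Divide row 2 by 2; eliminate column x2 from the other rows.
After both pivots, the entry at constraint row 1, column u1 is 1.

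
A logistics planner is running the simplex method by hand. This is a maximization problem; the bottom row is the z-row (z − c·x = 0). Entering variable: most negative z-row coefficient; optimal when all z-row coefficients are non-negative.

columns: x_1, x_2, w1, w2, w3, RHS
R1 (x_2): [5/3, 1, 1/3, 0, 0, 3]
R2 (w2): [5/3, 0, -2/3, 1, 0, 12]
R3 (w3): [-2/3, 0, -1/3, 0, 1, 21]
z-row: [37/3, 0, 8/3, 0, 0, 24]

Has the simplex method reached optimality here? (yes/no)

Every z-row coefficient is ≥ 0, so the tableau is optimal.

yes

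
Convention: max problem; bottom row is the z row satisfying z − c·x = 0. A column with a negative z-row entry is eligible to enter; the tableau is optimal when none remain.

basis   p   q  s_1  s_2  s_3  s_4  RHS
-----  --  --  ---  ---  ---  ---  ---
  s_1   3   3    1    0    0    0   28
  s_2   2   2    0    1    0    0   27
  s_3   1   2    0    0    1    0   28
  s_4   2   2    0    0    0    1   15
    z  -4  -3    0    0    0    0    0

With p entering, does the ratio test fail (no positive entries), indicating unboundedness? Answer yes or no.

no

Column p has positive entries in row(s) 1, 2, 3, 4, so the ratio test bounds it — not unbounded.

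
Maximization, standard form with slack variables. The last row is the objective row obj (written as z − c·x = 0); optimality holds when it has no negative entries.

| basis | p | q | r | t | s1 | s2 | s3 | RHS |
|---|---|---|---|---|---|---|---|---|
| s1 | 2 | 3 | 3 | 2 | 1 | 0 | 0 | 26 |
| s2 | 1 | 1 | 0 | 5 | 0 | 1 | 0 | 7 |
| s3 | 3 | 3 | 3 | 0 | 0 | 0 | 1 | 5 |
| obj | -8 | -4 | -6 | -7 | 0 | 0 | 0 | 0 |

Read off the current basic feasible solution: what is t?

0

t is not in the basis, so in the current basic feasible solution t = 0.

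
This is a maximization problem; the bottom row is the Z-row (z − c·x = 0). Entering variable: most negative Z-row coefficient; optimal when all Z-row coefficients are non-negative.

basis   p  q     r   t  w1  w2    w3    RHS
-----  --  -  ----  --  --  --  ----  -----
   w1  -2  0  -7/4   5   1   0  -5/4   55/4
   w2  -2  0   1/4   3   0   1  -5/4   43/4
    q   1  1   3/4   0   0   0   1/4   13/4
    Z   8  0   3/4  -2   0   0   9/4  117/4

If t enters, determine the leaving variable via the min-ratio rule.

w1

Column t entries and ratios — w1: (55/4)/5 = 11/4; w2: (43/4)/3 = 43/12; q: 0 ≤ 0, skip.
Smallest ratio is 11/4 in the row of w1, so w1 leaves.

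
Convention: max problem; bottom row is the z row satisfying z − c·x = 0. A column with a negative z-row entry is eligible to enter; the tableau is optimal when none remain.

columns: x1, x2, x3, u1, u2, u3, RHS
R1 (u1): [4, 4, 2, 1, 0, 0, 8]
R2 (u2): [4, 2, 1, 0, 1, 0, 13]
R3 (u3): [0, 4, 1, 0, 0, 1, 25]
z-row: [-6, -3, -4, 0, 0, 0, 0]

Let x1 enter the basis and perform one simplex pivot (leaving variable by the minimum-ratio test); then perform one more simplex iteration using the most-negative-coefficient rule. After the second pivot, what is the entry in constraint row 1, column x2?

2

Ratio test on column x1 — row 1: 8/4 = 2; row 2: 13/4 = 13/4; row 3: entry 0 ≤ 0. Minimum is 2 at row 1 (u1 leaves); pivot element 4.
Divide row 1 by 4; eliminate column x1 from the other rows.
Second iteration: most negative z-row entry is -1 in column x3, so x3 enters.
Ratio test on column x3 — row 1: 2/(1/2) = 4; row 2: entry -1 ≤ 0; row 3: 25/1 = 25. Minimum is 4 at row 1 (x1 leaves); pivot element 1/2.
Divide row 1 by 1/2; eliminate column x3 from the other rows.
After both pivots, the entry at constraint row 1, column x2 is 2.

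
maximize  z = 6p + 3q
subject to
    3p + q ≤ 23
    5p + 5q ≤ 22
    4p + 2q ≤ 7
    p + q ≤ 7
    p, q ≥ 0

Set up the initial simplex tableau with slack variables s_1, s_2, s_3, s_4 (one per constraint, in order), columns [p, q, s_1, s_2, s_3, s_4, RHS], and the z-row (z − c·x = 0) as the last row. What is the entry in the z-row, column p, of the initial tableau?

The z-row carries the negated objective coefficients: the p entry is -6.

-6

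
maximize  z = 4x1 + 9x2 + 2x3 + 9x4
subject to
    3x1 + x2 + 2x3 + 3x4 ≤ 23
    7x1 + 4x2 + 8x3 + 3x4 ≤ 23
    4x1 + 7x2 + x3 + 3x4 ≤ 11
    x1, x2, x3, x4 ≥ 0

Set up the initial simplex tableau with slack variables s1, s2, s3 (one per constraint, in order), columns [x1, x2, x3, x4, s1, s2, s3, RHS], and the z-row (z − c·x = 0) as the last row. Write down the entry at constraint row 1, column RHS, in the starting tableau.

23

The RHS of constraint 1 is b_1 = 23.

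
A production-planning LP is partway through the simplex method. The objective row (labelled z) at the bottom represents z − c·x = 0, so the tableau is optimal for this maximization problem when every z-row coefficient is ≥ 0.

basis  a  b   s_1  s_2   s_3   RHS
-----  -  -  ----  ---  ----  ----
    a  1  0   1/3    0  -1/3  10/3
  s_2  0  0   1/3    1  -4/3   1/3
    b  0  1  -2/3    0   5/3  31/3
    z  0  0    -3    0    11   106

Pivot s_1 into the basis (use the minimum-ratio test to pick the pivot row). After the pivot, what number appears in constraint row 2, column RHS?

Ratio test on column s_1 — row 1: (10/3)/(1/3) = 10; row 2: (1/3)/(1/3) = 1; row 3: entry -2/3 ≤ 0. Minimum is 1 at row 2 (s_2 leaves); pivot element 1/3.
Divide row 2 by 1/3; eliminate column s_1 from the other rows.
In the new row 2, the RHS entry is the old entry divided by the pivot: (1/3)/(1/3) = 1.

1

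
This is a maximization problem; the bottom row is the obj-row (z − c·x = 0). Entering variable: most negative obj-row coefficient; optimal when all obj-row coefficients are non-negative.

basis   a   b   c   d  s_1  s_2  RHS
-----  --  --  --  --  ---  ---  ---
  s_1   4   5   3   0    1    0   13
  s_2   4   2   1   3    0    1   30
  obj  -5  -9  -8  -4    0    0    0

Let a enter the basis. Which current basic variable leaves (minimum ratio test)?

s_1

Column a entries and ratios — s_1: 13/4 = 13/4; s_2: 30/4 = 15/2.
Smallest ratio is 13/4 in the row of s_1, so s_1 leaves.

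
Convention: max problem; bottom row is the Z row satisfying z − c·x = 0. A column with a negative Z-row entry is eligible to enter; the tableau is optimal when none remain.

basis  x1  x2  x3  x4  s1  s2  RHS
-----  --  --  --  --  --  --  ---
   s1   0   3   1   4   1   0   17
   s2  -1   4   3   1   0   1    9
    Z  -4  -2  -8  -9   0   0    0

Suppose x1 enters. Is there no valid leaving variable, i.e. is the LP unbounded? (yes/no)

yes

Every constraint-row entry in column x1 is ≤ 0, so increasing x1 is unbounded.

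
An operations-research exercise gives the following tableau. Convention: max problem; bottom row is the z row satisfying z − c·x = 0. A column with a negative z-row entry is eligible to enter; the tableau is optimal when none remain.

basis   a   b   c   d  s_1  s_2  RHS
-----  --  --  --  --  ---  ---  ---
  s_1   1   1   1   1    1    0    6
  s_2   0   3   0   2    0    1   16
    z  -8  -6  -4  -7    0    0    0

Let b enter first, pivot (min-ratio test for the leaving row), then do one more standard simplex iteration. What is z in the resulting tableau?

112/3

Ratio test on column b — row 1: 6/1 = 6; row 2: 16/3 = 16/3. Minimum is 16/3 at row 2 (s_2 leaves); pivot element 3.
Pivot on row 2; the z-row RHS becomes 0 − (-6)·(16/3) = 32.
Next entering variable (most negative z-row entry -8): a.
Ratio test on column a — row 1: (2/3)/1 = 2/3; row 2: entry 0 ≤ 0. Minimum is 2/3 at row 1 (s_1 leaves); pivot element 1.
After the second pivot the z-row RHS is 32 − (-8)·(2/3) = 112/3.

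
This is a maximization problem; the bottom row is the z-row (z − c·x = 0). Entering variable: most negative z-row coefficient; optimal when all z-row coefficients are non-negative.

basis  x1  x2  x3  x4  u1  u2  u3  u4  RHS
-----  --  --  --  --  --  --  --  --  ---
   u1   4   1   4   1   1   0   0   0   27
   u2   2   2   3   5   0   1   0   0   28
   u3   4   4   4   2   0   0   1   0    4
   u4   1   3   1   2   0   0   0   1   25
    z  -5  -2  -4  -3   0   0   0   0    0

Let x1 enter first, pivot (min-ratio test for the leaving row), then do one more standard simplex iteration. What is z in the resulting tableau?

6

Ratio test on column x1 — row 1: 27/4 = 27/4; row 2: 28/2 = 14; row 3: 4/4 = 1; row 4: 25/1 = 25. Minimum is 1 at row 3 (u3 leaves); pivot element 4.
Pivot on row 3; the z-row RHS becomes 0 − (-5)·1 = 5.
Next entering variable (most negative z-row entry -1/2): x4.
Ratio test on column x4 — row 1: entry -1 ≤ 0; row 2: 26/4 = 13/2; row 3: 1/(1/2) = 2; row 4: 24/(3/2) = 16. Minimum is 2 at row 3 (x1 leaves); pivot element 1/2.
After the second pivot the z-row RHS is 5 − (-1/2)·2 = 6.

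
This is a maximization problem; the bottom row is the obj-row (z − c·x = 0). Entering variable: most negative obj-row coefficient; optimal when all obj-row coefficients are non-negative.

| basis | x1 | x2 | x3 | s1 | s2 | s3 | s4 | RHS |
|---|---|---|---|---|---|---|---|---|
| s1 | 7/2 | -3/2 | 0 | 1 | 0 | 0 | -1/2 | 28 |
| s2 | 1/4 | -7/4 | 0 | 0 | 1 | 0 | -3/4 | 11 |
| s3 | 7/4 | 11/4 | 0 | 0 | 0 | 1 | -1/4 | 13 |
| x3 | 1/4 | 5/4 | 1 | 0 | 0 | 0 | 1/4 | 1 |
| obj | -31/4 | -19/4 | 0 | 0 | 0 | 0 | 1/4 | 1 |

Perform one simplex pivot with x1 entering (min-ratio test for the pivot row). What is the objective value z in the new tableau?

Ratio test on column x1 — row 1: 28/(7/2) = 8; row 2: 11/(1/4) = 44; row 3: 13/(7/4) = 52/7; row 4: 1/(1/4) = 4. Minimum is 4 at row 4 (x3 leaves); pivot element 1/4.
Pivot on row 4; the obj-row RHS becomes 1 − (-31/4)·4 = 32.

32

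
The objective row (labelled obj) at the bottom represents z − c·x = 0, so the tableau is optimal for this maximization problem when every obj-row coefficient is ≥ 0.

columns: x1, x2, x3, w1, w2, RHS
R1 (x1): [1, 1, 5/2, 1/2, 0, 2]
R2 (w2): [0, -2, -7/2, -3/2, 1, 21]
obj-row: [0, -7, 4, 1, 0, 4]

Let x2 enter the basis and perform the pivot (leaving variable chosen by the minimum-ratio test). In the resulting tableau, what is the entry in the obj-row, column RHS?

18

Ratio test on column x2 — row 1: 2/1 = 2; row 2: entry -2 ≤ 0. Minimum is 2 at row 1 (x1 leaves); pivot element 1.
Divide row 1 by 1; eliminate column x2 from the other rows.
obj-row update in column RHS: 4 − (-7)·2 = 18.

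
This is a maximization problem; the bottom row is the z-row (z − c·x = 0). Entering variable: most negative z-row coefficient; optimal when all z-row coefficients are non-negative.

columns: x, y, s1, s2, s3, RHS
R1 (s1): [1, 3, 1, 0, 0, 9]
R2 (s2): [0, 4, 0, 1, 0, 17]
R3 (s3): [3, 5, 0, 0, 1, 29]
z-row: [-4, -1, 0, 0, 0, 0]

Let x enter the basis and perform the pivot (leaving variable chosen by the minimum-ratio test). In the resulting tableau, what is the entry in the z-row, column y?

11

Ratio test on column x — row 1: 9/1 = 9; row 2: entry 0 ≤ 0; row 3: 29/3 = 29/3. Minimum is 9 at row 1 (s1 leaves); pivot element 1.
Divide row 1 by 1; eliminate column x from the other rows.
z-row update in column y: -1 − (-4)·3 = 11.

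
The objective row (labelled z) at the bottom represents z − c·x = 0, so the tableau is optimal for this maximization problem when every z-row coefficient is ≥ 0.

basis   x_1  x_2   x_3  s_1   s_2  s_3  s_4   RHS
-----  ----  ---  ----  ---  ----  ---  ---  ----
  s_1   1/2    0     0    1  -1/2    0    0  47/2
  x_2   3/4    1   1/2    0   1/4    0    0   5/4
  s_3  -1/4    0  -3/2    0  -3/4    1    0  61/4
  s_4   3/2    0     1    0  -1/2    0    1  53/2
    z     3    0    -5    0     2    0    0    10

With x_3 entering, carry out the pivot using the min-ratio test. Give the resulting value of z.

45/2

Ratio test on column x_3 — row 1: entry 0 ≤ 0; row 2: (5/4)/(1/2) = 5/2; row 3: entry -3/2 ≤ 0; row 4: (53/2)/1 = 53/2. Minimum is 5/2 at row 2 (x_2 leaves); pivot element 1/2.
Pivot on row 2; the z-row RHS becomes 10 − (-5)·(5/2) = 45/2.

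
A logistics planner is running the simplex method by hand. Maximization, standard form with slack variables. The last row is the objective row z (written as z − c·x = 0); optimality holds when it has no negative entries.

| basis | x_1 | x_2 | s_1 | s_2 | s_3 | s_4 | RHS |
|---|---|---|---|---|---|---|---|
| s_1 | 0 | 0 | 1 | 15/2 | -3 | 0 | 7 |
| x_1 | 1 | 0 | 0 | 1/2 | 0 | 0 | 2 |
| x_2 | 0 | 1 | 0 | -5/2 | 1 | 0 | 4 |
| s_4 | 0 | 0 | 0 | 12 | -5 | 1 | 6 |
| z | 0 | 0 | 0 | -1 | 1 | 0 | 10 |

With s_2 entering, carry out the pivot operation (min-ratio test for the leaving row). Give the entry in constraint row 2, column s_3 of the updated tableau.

Ratio test on column s_2 — row 1: 7/(15/2) = 14/15; row 2: 2/(1/2) = 4; row 3: entry -5/2 ≤ 0; row 4: 6/12 = 1/2. Minimum is 1/2 at row 4 (s_4 leaves); pivot element 12.
Divide row 4 by 12; eliminate column s_2 from the other rows.
Row 2 update in column s_3: 0 − (1/2)·(-5/12) = 5/24.

5/24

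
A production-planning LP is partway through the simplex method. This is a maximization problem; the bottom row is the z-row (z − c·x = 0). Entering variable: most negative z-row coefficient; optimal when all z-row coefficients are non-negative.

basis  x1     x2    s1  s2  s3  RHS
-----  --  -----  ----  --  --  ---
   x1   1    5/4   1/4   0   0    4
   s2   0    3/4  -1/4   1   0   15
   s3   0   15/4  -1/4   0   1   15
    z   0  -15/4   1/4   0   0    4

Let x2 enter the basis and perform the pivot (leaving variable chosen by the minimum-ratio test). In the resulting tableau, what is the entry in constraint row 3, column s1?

Ratio test on column x2 — row 1: 4/(5/4) = 16/5; row 2: 15/(3/4) = 20; row 3: 15/(15/4) = 4. Minimum is 16/5 at row 1 (x1 leaves); pivot element 5/4.
Divide row 1 by 5/4; eliminate column x2 from the other rows.
Row 3 update in column s1: -1/4 − (15/4)·(1/5) = -1.

-1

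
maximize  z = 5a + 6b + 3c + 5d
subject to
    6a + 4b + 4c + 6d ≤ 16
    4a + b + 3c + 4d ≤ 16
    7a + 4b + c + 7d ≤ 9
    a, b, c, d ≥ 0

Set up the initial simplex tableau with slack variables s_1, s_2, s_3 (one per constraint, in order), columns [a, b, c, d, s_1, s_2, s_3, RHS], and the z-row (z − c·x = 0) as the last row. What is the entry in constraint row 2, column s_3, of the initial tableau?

Slack s_3 belongs to constraint 3; its column is the unit vector e_3, so the entry in row 2 is 0.

0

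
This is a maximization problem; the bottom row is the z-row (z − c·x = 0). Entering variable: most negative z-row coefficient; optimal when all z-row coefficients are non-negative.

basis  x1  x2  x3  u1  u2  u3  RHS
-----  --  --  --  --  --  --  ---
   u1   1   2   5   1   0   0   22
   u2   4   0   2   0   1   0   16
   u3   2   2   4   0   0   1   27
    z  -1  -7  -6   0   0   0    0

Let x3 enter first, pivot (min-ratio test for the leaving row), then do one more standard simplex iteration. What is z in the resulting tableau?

77

Ratio test on column x3 — row 1: 22/5 = 22/5; row 2: 16/2 = 8; row 3: 27/4 = 27/4. Minimum is 22/5 at row 1 (u1 leaves); pivot element 5.
Pivot on row 1; the z-row RHS becomes 0 − (-6)·(22/5) = 132/5.
Next entering variable (most negative z-row entry -23/5): x2.
Ratio test on column x2 — row 1: (22/5)/(2/5) = 11; row 2: entry -4/5 ≤ 0; row 3: (47/5)/(2/5) = 47/2. Minimum is 11 at row 1 (x3 leaves); pivot element 2/5.
After the second pivot the z-row RHS is 132/5 − (-23/5)·11 = 77.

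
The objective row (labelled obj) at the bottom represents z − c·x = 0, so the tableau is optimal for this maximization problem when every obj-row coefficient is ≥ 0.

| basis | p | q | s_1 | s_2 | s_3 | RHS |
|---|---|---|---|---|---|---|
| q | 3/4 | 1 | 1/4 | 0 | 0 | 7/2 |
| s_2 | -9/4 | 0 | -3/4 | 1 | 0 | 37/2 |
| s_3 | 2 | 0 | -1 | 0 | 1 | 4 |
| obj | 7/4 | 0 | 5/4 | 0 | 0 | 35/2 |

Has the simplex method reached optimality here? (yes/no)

yes

Every obj-row coefficient is ≥ 0, so the tableau is optimal.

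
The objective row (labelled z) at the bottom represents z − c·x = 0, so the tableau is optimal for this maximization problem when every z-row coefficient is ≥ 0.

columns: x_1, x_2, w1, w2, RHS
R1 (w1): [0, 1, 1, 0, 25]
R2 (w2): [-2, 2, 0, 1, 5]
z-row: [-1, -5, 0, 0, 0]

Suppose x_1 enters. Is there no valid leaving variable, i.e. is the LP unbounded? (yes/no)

yes

Every constraint-row entry in column x_1 is ≤ 0, so increasing x_1 is unbounded.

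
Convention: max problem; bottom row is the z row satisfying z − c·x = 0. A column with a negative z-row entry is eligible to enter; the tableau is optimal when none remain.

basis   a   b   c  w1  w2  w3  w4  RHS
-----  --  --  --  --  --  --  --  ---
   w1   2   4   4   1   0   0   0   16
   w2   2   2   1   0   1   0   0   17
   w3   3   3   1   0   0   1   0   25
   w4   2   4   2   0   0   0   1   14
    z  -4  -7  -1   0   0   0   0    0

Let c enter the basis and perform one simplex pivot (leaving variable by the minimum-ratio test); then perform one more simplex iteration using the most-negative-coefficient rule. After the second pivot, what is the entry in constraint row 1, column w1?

Ratio test on column c — row 1: 16/4 = 4; row 2: 17/1 = 17; row 3: 25/1 = 25; row 4: 14/2 = 7. Minimum is 4 at row 1 (w1 leaves); pivot element 4.
Divide row 1 by 4; eliminate column c from the other rows.
Second iteration: most negative z-row entry is -6 in column b, so b enters.
Ratio test on column b — row 1: 4/1 = 4; row 2: 13/1 = 13; row 3: 21/2 = 21/2; row 4: 6/2 = 3. Minimum is 3 at row 4 (w4 leaves); pivot element 2.
Divide row 4 by 2; eliminate column b from the other rows.
After both pivots, the entry at constraint row 1, column w1 is 1/2.

1/2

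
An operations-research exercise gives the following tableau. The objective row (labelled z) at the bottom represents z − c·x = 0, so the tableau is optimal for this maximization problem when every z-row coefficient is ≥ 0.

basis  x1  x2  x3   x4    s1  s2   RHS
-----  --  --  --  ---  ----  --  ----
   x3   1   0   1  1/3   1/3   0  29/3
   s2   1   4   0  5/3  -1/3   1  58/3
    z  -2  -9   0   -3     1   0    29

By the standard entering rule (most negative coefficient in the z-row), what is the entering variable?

x2

Negative z-row entries: x1: -2, x2: -9, x4: -3.
The most negative is -9 in column x2, so x2 enters.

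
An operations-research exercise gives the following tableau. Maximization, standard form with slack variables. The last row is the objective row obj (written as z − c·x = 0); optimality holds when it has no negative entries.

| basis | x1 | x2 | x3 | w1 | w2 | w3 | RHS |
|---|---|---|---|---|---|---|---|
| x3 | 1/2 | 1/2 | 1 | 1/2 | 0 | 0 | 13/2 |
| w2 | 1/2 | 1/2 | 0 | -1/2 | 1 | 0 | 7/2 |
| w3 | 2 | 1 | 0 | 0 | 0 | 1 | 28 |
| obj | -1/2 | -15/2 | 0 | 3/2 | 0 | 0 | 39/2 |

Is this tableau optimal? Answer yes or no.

no

The obj-row has a negative entry -15/2 in column x2, so it is not optimal.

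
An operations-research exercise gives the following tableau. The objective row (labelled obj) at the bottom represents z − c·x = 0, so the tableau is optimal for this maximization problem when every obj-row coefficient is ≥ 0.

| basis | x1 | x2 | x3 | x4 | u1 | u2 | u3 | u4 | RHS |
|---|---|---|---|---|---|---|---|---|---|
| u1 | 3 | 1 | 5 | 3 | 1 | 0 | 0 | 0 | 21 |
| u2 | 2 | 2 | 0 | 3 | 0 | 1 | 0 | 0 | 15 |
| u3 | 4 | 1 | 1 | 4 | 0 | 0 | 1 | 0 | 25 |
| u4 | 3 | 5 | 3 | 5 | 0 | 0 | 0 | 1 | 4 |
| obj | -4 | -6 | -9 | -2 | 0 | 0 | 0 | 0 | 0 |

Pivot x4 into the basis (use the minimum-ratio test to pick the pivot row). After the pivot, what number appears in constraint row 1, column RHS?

93/5

Ratio test on column x4 — row 1: 21/3 = 7; row 2: 15/3 = 5; row 3: 25/4 = 25/4; row 4: 4/5 = 4/5. Minimum is 4/5 at row 4 (u4 leaves); pivot element 5.
Divide row 4 by 5; eliminate column x4 from the other rows.
Row 1 update in column RHS: 21 − 3·(4/5) = 93/5.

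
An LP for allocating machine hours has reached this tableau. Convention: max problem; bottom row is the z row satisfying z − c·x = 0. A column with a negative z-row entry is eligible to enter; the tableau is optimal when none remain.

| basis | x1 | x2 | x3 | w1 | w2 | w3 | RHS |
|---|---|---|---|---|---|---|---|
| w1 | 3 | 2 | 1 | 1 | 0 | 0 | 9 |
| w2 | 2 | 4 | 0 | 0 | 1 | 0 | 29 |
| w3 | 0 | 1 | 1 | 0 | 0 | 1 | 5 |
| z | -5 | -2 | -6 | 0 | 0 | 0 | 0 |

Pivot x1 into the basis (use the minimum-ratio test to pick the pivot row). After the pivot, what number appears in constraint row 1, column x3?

Ratio test on column x1 — row 1: 9/3 = 3; row 2: 29/2 = 29/2; row 3: entry 0 ≤ 0. Minimum is 3 at row 1 (w1 leaves); pivot element 3.
Divide row 1 by 3; eliminate column x1 from the other rows.
In the new row 1, the x3 entry is the old entry divided by the pivot: 1/3 = 1/3.

1/3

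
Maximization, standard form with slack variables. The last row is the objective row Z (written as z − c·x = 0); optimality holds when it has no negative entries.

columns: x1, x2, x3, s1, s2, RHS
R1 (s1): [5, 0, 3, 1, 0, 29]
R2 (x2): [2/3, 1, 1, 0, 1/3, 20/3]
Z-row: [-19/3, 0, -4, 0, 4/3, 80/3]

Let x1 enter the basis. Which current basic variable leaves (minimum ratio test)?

Column x1 entries and ratios — s1: 29/5 = 29/5; x2: (20/3)/(2/3) = 10.
Smallest ratio is 29/5 in the row of s1, so s1 leaves.

s1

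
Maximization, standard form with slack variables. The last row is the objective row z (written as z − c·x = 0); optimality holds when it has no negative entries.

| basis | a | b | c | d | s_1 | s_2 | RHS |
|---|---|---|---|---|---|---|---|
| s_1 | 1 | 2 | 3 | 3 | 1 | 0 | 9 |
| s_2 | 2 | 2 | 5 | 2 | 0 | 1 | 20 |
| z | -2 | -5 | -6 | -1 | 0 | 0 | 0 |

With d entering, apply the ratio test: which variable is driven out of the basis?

s_1

Column d entries and ratios — s_1: 9/3 = 3; s_2: 20/2 = 10.
Smallest ratio is 3 in the row of s_1, so s_1 leaves.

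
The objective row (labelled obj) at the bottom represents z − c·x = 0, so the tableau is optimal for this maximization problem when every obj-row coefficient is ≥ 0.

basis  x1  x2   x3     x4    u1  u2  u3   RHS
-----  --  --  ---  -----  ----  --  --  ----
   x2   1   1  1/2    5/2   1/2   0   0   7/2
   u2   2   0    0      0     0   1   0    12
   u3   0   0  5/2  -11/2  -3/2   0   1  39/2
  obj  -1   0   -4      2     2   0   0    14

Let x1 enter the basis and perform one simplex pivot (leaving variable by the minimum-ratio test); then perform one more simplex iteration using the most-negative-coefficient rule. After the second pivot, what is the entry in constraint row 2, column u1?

Ratio test on column x1 — row 1: (7/2)/1 = 7/2; row 2: 12/2 = 6; row 3: entry 0 ≤ 0. Minimum is 7/2 at row 1 (x2 leaves); pivot element 1.
Divide row 1 by 1; eliminate column x1 from the other rows.
Second iteration: most negative obj-row entry is -7/2 in column x3, so x3 enters.
Ratio test on column x3 — row 1: (7/2)/(1/2) = 7; row 2: entry -1 ≤ 0; row 3: (39/2)/(5/2) = 39/5. Minimum is 7 at row 1 (x1 leaves); pivot element 1/2.
Divide row 1 by 1/2; eliminate column x3 from the other rows.
After both pivots, the entry at constraint row 2, column u1 is 0.

0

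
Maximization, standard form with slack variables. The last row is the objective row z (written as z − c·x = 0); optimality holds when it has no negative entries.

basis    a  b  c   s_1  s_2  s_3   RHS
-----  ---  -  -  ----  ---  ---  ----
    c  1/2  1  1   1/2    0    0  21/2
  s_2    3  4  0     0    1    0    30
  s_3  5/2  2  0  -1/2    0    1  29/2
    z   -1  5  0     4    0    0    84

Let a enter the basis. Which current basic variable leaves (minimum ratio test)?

s_3

Column a entries and ratios — c: (21/2)/(1/2) = 21; s_2: 30/3 = 10; s_3: (29/2)/(5/2) = 29/5.
Smallest ratio is 29/5 in the row of s_3, so s_3 leaves.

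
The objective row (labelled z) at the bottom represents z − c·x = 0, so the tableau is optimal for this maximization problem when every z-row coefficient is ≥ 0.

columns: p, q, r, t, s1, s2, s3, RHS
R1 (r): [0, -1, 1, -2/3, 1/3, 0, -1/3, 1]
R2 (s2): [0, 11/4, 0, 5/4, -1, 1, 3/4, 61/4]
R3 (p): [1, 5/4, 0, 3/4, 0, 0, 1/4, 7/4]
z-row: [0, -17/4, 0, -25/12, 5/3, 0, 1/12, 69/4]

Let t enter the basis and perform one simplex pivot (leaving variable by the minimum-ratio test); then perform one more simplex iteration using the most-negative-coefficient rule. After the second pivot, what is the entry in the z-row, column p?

Ratio test on column t — row 1: entry -2/3 ≤ 0; row 2: (61/4)/(5/4) = 61/5; row 3: (7/4)/(3/4) = 7/3. Minimum is 7/3 at row 3 (p leaves); pivot element 3/4.
Divide row 3 by 3/4; eliminate column t from the other rows.
Second iteration: most negative z-row entry is -7/9 in column q, so q enters.
Ratio test on column q — row 1: (23/9)/(1/9) = 23; row 2: (37/3)/(2/3) = 37/2; row 3: (7/3)/(5/3) = 7/5. Minimum is 7/5 at row 3 (t leaves); pivot element 5/3.
Divide row 3 by 5/3; eliminate column q from the other rows.
After both pivots, the entry at the z-row, column p is 17/5.

17/5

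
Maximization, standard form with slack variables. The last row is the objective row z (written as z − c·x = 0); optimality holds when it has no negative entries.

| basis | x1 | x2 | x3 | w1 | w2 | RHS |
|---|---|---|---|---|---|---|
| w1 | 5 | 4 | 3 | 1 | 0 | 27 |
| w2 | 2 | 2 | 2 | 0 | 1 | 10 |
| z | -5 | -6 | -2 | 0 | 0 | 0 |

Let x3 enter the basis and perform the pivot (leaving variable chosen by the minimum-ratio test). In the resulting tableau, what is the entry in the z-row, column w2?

1

Ratio test on column x3 — row 1: 27/3 = 9; row 2: 10/2 = 5. Minimum is 5 at row 2 (w2 leaves); pivot element 2.
Divide row 2 by 2; eliminate column x3 from the other rows.
z-row update in column w2: 0 − (-2)·(1/2) = 1.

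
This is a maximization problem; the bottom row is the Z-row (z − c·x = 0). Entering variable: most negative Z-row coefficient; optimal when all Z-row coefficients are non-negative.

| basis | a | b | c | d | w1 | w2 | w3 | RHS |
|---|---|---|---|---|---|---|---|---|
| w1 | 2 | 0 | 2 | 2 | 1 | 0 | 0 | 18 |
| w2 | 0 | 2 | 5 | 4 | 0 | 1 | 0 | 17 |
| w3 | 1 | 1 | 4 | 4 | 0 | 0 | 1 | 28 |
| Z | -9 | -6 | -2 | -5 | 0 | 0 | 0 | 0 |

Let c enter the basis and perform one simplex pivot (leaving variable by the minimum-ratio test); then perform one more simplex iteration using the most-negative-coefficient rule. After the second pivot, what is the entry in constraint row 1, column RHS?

28/5

Ratio test on column c — row 1: 18/2 = 9; row 2: 17/5 = 17/5; row 3: 28/4 = 7. Minimum is 17/5 at row 2 (w2 leaves); pivot element 5.
Divide row 2 by 5; eliminate column c from the other rows.
Second iteration: most negative Z-row entry is -9 in column a, so a enters.
Ratio test on column a — row 1: (56/5)/2 = 28/5; row 2: entry 0 ≤ 0; row 3: (72/5)/1 = 72/5. Minimum is 28/5 at row 1 (w1 leaves); pivot element 2.
Divide row 1 by 2; eliminate column a from the other rows.
After both pivots, the entry at constraint row 1, column RHS is 28/5.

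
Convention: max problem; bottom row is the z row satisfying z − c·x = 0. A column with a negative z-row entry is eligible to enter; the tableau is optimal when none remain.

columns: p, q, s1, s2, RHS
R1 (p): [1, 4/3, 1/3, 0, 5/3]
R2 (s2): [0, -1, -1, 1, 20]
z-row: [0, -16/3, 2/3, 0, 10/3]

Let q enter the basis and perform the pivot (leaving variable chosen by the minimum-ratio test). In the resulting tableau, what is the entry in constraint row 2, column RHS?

85/4

Ratio test on column q — row 1: (5/3)/(4/3) = 5/4; row 2: entry -1 ≤ 0. Minimum is 5/4 at row 1 (p leaves); pivot element 4/3.
Divide row 1 by 4/3; eliminate column q from the other rows.
Row 2 update in column RHS: 20 − (-1)·(5/4) = 85/4.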